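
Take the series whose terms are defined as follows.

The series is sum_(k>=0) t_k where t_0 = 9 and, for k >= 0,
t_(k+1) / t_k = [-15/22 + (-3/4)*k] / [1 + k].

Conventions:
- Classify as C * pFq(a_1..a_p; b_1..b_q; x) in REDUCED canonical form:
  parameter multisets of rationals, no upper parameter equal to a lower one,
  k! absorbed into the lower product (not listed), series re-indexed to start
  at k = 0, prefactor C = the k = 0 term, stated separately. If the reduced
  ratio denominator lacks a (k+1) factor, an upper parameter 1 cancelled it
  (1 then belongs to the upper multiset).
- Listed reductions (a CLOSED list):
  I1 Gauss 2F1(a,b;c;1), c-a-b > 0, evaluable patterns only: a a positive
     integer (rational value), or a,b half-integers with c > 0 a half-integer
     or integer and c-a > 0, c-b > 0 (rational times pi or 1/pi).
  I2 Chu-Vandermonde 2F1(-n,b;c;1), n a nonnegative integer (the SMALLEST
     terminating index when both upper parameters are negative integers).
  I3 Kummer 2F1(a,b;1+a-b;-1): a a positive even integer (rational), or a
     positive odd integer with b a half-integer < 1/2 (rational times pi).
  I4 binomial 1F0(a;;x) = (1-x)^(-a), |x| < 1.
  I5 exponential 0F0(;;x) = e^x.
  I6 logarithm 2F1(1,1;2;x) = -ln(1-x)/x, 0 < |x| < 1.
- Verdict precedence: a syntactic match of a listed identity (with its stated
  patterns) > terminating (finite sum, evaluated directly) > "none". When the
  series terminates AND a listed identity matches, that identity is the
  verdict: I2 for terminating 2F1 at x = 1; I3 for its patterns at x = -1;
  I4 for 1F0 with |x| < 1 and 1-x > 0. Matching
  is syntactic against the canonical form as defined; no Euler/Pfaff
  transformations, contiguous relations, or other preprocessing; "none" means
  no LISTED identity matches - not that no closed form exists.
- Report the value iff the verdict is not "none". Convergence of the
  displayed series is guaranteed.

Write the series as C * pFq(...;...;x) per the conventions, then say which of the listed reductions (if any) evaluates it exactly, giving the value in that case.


This is 9 * 1F0(10/11; -; -3/4) in reduced canonical form. Verdict: binomial (I4) fires (the 1F0 binomial series: exponent -10/11, x = -3/4). Sum: 9 * (7/4)^(-10/11).

Key step: t_0 being 9, roots of the ratio polynomials (prefactor 9) are the negated parameters.
Step ratio: r(k) = (-3/4) * (k+10/11) / [(k+1)] - rational in k. x = (-3/4); t_0 = 9; negate the roots.


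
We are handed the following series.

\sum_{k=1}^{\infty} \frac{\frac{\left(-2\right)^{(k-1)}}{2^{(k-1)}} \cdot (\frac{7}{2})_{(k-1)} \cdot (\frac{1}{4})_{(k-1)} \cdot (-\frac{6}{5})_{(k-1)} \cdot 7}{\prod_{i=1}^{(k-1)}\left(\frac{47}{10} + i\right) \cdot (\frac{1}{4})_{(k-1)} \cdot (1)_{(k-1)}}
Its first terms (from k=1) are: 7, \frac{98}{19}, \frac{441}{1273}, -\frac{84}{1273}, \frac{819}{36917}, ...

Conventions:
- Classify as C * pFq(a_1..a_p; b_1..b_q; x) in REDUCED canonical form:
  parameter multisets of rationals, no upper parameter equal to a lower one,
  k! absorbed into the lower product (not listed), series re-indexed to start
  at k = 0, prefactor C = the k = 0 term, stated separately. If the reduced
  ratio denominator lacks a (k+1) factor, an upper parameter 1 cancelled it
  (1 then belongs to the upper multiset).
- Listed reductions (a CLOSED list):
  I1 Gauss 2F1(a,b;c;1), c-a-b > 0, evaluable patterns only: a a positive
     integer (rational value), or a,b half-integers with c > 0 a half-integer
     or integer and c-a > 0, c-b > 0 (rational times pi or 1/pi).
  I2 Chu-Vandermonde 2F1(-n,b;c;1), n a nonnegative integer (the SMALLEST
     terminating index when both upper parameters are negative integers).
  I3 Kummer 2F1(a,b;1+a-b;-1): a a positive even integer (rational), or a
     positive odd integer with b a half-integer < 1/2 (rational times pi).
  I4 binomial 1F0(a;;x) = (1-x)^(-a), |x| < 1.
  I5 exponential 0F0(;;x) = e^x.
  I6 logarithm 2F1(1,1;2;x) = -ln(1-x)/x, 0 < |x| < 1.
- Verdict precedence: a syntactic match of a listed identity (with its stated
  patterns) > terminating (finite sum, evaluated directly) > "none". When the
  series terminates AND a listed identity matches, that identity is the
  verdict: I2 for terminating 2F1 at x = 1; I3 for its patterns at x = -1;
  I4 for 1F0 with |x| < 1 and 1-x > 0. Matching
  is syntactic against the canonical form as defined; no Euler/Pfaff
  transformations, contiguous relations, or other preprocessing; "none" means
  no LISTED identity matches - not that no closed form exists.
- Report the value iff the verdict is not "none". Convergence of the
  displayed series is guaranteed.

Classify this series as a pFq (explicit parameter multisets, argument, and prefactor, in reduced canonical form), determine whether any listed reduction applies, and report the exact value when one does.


Canonical form: C = 7 times 2F1 with upper {-\frac{6}{5}, \frac{7}{2}}, lower {\frac{57}{10}}, x = -1. Verdict: none here - no I1-I6 shape fits x = -1 with lower {\frac{57}{10}}.

The tell: t_0 being 7, the lower running product (C = 7) is a rising factorial.
Consecutive-term ratio: r(k) = -1 * (k-\frac{6}{5}) (k+\frac{7}{2}) / [(k+\frac{57}{10}) (k+1)] - poly over poly, x = -1 from leading terms; C = 7 at k = 0.


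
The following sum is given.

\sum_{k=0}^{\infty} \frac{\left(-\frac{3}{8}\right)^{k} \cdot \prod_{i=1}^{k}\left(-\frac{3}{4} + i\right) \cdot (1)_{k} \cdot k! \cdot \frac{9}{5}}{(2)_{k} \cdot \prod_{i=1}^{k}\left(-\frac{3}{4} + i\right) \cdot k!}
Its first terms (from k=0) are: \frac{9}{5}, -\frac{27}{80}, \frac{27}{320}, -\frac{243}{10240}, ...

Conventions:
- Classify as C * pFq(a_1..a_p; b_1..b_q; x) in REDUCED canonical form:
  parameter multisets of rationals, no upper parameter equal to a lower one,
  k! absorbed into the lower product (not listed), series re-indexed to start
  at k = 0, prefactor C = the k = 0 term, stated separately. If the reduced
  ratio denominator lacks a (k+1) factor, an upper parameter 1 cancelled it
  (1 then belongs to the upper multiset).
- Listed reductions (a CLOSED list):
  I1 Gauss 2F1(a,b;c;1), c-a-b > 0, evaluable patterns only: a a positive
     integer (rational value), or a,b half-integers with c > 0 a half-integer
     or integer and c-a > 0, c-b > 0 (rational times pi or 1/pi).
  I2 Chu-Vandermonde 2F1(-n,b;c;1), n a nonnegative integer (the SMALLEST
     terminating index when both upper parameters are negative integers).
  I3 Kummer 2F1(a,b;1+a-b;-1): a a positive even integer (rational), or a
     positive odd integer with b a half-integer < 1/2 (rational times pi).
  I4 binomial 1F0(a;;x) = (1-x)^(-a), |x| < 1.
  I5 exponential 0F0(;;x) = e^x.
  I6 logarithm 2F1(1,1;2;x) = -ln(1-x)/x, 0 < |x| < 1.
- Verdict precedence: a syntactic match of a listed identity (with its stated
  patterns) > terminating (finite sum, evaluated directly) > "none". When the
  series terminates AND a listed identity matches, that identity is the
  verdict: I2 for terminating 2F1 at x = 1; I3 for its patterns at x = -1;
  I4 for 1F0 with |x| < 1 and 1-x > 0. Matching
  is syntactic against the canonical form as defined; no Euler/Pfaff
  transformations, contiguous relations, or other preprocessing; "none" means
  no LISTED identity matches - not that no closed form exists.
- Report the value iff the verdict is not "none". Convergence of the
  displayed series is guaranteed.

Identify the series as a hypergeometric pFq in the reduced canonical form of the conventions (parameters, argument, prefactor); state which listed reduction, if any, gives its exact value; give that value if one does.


Classification (C = \frac{9}{5}): 2F1 with upper {1, 1}, lower {2}, argument x = -\frac{3}{8}. Verdict at x = -\frac{3}{8}: the logarithmic series (I6) matches (the logarithm: parameters (1,1;2), x = -\frac{3}{8}). Exact value: \frac{24}{5} \cdot \ln\left(\frac{11}{8}\right).

First insight: from the first term \frac{9}{5}: the parameter 1/4 appears in both the upper and lower lists and cancels.
Ratio: r(k) = -\frac{3}{8} * (k+1) (k+1) / [(k+2) (k+1)] - rational in k, leading ratio -\frac{3}{8}; with t_0 = \frac{9}{5}, classification follows.


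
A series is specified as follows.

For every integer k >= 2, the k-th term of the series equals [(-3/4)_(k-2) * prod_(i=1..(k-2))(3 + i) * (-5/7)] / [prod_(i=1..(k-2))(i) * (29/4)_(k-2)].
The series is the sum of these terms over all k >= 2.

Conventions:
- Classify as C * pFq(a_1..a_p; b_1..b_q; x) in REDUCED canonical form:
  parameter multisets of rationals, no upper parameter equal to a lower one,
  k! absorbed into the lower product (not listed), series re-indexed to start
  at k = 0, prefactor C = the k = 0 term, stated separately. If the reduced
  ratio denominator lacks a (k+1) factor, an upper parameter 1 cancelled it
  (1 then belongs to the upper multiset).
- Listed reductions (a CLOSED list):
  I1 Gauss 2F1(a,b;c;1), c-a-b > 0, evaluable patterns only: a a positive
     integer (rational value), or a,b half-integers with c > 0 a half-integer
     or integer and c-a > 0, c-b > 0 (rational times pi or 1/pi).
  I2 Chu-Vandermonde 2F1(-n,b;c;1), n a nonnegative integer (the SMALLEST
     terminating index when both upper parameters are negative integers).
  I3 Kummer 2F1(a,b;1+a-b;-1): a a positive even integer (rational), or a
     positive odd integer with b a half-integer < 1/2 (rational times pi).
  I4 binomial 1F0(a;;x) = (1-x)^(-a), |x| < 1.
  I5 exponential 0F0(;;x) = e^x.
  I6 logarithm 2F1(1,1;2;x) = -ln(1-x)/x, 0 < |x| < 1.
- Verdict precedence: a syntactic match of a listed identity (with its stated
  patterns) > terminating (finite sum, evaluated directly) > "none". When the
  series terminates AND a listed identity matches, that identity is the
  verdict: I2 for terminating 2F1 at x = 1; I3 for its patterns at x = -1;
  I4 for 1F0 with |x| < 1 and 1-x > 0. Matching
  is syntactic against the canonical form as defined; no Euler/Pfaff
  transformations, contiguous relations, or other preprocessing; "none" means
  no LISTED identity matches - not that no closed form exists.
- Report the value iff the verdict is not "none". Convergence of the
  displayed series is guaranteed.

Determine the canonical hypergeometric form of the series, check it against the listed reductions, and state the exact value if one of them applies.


At argument 1: a 2F1 with upper {-3/4, 4}, lower {29/4}, scaled by C = -5/7. Verdict (x = 1): Gauss (I1, integer-parameter pattern) applies (x = 1: the Gamma ratio telescopes since c-a-b = 4 > 0 and a = 4 in Z>0). Value: -5525/14336.

Key step: with t_0 = -5/7, the product of the first k integers (C = -5/7, x = 1) is k!.
Adjacent-term ratio: r(k) = 1 * (k-3/4) (k+4) / [(k+29/4) (k+1)] ; factor over Q: parameters, x = 1, and C = -5/7.


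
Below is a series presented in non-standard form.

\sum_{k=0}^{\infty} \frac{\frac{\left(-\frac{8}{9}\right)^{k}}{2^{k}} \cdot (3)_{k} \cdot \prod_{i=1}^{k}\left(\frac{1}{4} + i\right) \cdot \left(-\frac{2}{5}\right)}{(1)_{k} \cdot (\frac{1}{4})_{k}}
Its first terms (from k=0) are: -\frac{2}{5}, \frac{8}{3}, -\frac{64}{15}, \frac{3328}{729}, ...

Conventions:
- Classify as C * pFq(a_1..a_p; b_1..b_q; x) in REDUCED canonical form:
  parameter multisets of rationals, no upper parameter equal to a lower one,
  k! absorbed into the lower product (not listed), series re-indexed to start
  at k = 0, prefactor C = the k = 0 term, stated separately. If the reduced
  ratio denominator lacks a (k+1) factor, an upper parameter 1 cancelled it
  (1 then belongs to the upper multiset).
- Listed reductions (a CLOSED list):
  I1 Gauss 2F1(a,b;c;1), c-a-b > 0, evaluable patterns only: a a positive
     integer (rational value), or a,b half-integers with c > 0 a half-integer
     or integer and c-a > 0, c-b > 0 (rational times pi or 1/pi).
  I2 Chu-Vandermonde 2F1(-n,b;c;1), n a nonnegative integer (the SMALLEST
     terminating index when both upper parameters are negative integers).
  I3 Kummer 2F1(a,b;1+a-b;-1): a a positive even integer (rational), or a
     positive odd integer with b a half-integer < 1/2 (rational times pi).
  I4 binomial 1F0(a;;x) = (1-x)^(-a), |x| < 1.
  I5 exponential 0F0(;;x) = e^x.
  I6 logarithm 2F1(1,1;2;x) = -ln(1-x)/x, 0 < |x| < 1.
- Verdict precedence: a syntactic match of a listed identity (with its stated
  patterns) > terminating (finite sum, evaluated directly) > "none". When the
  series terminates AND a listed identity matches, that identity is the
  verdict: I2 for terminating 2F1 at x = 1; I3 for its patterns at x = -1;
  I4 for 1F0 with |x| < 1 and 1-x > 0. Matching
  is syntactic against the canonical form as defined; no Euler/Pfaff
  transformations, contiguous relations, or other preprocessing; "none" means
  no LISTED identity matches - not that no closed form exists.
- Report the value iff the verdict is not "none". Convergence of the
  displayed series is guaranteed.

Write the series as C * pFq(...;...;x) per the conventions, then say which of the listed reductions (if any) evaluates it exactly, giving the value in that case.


x = -\frac{4}{9} here; the reduced form reads 2F1, upper {\frac{5}{4}, 3}, lower {\frac{1}{4}}, C = -\frac{2}{5}. Verdict: none - at argument -\frac{4}{9} the multisets {\frac{5}{4}, 3} ; {\frac{1}{4}} match no listed identity.

Key step: t_0 = -\frac{2}{5} here, and the running product (prefactor -2/5) telescopes to a rising factorial.
Step ratio: r(k) = -\frac{4}{9} * (k+\frac{5}{4}) (k+3) / [(k+\frac{1}{4}) (k+1)] - rational in k. x = -\frac{4}{9}; t_0 = -\frac{2}{5}; negate the roots.


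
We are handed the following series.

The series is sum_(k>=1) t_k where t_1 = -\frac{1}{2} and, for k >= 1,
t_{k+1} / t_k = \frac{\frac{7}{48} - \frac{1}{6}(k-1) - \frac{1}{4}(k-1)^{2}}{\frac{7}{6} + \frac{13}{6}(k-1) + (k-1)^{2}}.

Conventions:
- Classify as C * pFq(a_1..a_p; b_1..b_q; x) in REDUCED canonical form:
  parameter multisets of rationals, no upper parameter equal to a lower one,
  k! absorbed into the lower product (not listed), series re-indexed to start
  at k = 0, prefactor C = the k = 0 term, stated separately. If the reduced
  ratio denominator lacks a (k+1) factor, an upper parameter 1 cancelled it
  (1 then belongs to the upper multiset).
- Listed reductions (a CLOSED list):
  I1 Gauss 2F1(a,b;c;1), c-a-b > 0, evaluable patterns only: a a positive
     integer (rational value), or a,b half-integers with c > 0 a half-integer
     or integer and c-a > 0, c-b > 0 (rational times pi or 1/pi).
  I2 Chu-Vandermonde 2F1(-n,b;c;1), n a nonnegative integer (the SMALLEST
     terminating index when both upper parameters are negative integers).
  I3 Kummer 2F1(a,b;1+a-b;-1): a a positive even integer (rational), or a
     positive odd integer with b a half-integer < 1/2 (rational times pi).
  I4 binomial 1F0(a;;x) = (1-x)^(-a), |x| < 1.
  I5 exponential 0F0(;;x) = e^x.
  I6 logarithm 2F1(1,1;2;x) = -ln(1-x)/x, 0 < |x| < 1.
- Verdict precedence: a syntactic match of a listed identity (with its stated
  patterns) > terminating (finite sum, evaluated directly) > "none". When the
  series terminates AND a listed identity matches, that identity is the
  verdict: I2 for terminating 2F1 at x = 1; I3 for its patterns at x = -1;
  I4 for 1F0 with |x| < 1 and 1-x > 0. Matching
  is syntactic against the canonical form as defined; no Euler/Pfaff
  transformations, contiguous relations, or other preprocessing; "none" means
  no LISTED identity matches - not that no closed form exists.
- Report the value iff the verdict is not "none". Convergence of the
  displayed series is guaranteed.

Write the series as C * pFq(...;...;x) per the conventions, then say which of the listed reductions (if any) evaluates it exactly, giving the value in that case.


Prefactor -\frac{1}{2}, argument -\frac{1}{4}: 1F0 with upper {-\frac{1}{2}} over lower {-}. Verdict: binomial (I4) fires (the 1F0 binomial series: exponent 1/2, x = -\frac{1}{4}). Hence: \left(-\frac{1}{2}\right) \cdot \left(\frac{5}{4}\right)^{\frac{1}{2}}.

First insight: t_0 being -\frac{1}{2}, factor the ratio over Q (prefactor -1/2): negated roots = parameters.
Step ratio: r(k) = -\frac{1}{4} * (k-\frac{1}{2}) / [(k+1)] - rational; roots negated = parameters, x = -\frac{1}{4}, C = -\frac{1}{2}.


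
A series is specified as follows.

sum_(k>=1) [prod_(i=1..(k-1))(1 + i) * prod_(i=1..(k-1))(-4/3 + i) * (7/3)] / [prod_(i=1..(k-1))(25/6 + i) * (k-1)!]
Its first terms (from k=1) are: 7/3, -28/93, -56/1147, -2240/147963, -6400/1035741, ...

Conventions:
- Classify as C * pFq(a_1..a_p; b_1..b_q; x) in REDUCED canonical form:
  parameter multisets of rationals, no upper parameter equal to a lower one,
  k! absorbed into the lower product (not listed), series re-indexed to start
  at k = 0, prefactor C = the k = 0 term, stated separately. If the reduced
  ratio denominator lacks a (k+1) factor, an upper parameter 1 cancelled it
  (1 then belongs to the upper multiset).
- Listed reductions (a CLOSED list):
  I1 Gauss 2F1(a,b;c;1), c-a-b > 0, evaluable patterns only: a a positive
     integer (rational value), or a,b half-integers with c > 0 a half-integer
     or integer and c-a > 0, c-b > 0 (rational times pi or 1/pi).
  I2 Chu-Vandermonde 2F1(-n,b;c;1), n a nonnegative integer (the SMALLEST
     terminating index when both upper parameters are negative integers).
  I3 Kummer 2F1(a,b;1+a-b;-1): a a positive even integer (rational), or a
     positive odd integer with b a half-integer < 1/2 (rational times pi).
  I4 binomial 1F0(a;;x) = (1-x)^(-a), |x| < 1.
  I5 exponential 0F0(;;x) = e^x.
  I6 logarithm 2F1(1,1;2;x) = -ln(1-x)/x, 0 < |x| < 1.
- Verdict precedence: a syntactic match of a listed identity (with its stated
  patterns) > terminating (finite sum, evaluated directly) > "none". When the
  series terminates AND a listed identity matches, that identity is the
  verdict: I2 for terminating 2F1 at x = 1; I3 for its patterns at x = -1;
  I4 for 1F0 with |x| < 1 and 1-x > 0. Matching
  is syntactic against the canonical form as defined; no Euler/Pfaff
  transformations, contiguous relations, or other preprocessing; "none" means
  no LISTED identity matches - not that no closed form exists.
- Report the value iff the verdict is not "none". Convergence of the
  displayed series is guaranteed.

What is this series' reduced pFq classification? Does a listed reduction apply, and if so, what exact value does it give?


The series (x = 1) is 2F1: upper {-1/3, 2}, lower {31/6}, prefactor 7/3. Verdict: this is Gauss (I1, integer-parameter pattern) (x = 1: the Gamma ratio telescopes since c-a-b = 7/2 > 0 and a = 2 in Z>0). Hence: 475/243.

Structural cue: x = 1 and the running product (C = 7/3) telescopes to a rising factorial.
Consecutive-term ratio: r(k) = 1 * (k-1/3) (k+2) / [(k+31/6) (k+1)] - poly over poly, x = 1 from leading terms; C = 7/3 at k = 0.


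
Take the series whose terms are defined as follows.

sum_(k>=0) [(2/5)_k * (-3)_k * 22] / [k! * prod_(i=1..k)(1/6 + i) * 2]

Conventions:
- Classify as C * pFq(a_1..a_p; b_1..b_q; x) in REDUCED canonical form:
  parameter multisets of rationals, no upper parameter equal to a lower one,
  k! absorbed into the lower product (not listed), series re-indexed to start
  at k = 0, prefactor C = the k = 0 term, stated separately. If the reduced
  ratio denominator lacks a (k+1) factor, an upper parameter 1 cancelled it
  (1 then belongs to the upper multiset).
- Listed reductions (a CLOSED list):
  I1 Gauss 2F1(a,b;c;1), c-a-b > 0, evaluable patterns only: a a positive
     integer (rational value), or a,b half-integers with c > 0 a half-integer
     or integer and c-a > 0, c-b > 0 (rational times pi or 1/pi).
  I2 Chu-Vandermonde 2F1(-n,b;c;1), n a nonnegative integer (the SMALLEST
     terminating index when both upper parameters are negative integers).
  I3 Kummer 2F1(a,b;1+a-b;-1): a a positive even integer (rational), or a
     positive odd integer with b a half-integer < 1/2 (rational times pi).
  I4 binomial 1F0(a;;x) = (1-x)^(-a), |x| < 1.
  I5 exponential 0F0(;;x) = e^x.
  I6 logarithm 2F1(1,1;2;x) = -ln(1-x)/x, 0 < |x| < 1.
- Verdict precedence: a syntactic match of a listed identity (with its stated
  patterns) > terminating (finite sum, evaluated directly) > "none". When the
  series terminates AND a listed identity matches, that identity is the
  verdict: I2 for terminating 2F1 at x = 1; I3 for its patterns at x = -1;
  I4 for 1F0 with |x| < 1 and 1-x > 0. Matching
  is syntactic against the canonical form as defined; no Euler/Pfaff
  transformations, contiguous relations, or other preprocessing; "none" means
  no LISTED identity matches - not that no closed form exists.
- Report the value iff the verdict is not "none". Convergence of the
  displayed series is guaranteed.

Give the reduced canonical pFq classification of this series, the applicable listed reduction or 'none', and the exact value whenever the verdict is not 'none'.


Classification (C = 11): 2F1 with upper {-3, 2/5}, lower {7/6}, argument x = 1. Verdict: Vandermonde's identity (I2) matches (terminating 2F1 at x = 1 with n = 3, b = 2/5, c = 7/6). Value: 1112947/216125.

The tell: from the first term 11: the lower running product (C = 11) is a rising factorial.
Term ratio: r(k) = 1 * (k-3) (k+2/5) / [(k+7/6) (k+1)] - poly over poly, x = 1 from leading terms; C = 11 at k = 0.


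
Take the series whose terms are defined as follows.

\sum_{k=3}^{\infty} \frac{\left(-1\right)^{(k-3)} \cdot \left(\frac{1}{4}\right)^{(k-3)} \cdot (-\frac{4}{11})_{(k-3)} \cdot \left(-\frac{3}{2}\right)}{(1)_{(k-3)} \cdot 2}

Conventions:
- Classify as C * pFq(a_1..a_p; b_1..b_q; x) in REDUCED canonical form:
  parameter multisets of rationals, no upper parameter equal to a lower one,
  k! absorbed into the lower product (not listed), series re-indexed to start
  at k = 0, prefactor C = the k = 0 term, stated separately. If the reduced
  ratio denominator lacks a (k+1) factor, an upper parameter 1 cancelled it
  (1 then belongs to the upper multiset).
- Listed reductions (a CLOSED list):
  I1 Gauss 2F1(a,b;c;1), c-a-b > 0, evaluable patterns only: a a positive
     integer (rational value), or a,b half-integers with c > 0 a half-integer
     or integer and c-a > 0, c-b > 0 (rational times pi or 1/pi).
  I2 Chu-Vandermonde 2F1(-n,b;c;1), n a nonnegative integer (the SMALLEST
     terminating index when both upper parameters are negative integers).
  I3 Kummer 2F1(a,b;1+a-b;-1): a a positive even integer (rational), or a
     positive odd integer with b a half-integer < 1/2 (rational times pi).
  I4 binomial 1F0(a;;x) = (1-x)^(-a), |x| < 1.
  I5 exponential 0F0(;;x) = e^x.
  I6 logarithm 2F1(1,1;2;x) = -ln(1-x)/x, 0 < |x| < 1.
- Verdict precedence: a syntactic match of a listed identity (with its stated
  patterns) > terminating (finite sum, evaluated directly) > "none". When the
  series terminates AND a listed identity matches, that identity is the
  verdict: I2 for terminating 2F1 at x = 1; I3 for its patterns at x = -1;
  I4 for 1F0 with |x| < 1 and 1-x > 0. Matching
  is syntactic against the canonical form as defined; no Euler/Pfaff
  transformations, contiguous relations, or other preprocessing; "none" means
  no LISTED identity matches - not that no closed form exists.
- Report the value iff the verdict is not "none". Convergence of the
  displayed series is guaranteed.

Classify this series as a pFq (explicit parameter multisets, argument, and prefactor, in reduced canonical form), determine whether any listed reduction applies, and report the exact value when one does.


This is -\frac{3}{4} * 1F0(-\frac{4}{11}; -; -\frac{1}{4}) in reduced canonical form. Verdict at x = -\frac{1}{4}: the I4 binomial reduction matches (the 1F0 binomial series: exponent 4/11, x = -\frac{1}{4}). Exact value: \left(-\frac{3}{4}\right) \cdot \left(\frac{5}{4}\right)^{\frac{4}{11}}.

The tell: with t_0 = -\frac{3}{4}, the constant factors (prefactor -3/4) combine into one prefactor.
Term ratio: r(k) = -\frac{1}{4} * (k-\frac{4}{11}) / [(k+1)] ; factor over Q: parameters, x = -\frac{1}{4}, and C = -\frac{3}{4}.


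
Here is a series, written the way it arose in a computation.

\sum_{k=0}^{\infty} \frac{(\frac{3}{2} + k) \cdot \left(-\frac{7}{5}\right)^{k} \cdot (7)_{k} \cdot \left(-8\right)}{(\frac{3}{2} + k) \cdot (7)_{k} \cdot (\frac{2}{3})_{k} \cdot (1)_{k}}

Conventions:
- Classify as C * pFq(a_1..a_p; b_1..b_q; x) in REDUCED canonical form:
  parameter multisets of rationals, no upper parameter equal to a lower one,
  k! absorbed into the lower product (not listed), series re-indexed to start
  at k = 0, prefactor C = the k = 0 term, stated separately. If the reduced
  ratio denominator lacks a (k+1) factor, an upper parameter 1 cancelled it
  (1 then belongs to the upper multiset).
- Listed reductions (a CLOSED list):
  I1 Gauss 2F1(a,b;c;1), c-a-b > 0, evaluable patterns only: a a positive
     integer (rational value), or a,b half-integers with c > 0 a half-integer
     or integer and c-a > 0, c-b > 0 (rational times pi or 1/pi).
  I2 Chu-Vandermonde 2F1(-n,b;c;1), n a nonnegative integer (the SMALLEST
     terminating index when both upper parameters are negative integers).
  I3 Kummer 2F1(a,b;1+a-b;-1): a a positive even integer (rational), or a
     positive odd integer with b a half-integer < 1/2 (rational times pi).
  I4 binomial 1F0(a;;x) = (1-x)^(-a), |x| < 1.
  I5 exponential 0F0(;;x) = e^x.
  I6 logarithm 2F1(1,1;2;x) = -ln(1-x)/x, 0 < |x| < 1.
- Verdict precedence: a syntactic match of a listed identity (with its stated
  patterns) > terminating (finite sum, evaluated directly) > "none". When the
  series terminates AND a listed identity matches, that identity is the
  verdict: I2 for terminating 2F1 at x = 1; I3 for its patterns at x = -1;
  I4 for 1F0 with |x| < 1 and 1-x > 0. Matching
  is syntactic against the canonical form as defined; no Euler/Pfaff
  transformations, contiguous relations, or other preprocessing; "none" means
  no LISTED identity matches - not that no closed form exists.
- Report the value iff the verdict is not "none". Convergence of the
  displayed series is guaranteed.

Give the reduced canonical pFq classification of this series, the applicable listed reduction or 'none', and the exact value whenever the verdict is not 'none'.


This is -8 * 0F1(-; \frac{2}{3}; -\frac{7}{5}) in reduced canonical form. Verdict: no listed reduction: x = -\frac{7}{5} and upper {-} fail every I1-I6 pattern.

The tell: with t_0 = -8, the parameter 7 appears in both the upper and lower lists and cancels (alongside the other common factor).
Consecutive-term ratio: r(k) = -\frac{7}{5} * 1 / [(k+\frac{2}{3}) (k+1)] - rational; roots negated = parameters, x = -\frac{7}{5}, C = -8.


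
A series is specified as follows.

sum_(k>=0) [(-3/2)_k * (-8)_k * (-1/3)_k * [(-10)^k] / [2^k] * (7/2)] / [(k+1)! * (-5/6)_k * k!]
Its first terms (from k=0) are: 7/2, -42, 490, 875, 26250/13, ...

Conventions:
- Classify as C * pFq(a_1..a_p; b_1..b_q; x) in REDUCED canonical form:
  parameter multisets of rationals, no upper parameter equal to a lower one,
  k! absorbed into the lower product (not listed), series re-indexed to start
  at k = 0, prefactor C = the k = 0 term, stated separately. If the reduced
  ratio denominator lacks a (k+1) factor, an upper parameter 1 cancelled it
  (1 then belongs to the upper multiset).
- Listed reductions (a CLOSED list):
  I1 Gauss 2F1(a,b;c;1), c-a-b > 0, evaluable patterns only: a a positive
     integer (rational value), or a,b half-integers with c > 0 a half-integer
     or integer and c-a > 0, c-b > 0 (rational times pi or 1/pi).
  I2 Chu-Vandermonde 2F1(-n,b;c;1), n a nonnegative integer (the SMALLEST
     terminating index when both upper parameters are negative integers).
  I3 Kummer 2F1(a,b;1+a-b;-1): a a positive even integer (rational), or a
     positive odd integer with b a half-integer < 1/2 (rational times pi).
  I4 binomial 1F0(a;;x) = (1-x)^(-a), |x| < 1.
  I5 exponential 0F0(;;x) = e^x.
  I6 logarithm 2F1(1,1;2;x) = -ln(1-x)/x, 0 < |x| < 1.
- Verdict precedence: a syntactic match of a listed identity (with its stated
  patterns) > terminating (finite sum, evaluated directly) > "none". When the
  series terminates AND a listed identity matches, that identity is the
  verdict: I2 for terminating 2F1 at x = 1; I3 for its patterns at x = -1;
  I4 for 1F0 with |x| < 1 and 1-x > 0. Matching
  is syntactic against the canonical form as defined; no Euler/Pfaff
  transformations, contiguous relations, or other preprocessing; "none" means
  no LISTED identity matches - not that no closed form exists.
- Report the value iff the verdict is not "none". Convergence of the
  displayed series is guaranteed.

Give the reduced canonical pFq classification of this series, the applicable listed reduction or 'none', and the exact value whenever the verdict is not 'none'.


Canonical form: C = 7/2 times 3F2 with upper {-8, -3/2, -1/3}, lower {-5/6, 2}, x = -5. Verdict: terminating - the sum ends at index 8 because -8 is a negative integer; exact evaluation follows. Value: 5522084701/283309.

Structural cue: x = (-5) and the denominator's factorial ratio (C = 7/2, x = -5) is a lower Pochhammer.
Ratio: r(k) = (-5) * (k-8) (k-3/2) (k-1/3) / [(k-5/6) (k+2) (k+1)] - poly over poly, x = (-5) from leading terms; C = 7/2 at k = 0.


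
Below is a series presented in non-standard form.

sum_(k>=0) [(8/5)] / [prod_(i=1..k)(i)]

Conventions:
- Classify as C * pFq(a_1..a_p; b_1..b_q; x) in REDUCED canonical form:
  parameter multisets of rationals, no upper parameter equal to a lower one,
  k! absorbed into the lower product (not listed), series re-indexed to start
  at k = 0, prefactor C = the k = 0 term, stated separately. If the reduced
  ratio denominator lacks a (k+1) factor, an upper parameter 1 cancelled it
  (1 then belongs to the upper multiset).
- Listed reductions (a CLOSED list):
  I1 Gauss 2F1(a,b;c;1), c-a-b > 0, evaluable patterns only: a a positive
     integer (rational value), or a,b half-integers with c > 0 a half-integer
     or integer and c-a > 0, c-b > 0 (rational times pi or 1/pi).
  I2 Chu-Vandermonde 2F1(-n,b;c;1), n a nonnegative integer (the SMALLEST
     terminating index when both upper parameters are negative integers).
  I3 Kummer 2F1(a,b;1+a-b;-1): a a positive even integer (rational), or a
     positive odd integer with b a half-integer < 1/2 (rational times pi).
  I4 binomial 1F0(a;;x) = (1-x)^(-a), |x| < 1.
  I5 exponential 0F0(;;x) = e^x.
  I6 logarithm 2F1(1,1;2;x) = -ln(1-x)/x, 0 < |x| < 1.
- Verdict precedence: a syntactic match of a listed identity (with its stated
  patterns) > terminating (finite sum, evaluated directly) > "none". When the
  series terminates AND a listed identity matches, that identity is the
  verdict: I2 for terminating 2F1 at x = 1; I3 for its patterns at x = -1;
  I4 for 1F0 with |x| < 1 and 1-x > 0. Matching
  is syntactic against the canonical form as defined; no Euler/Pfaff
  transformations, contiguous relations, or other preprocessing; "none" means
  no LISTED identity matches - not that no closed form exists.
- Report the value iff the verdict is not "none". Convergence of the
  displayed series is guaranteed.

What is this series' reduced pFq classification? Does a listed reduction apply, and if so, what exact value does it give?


With C = 8/5: the canonical form is 0F0(-; -; 1). Verdict: exponential (I5) applies (the 0F0 exponential series at x = 1). Sum: (8/5) * e^(1).

The tell: t_0 being 8/5, the product of the first k integers (C = 8/5, x = 1) is k!.
Term ratio: r(k) = 1 * 1 / [(k+1)] ; factor over Q: parameters, x = 1, and C = 8/5.


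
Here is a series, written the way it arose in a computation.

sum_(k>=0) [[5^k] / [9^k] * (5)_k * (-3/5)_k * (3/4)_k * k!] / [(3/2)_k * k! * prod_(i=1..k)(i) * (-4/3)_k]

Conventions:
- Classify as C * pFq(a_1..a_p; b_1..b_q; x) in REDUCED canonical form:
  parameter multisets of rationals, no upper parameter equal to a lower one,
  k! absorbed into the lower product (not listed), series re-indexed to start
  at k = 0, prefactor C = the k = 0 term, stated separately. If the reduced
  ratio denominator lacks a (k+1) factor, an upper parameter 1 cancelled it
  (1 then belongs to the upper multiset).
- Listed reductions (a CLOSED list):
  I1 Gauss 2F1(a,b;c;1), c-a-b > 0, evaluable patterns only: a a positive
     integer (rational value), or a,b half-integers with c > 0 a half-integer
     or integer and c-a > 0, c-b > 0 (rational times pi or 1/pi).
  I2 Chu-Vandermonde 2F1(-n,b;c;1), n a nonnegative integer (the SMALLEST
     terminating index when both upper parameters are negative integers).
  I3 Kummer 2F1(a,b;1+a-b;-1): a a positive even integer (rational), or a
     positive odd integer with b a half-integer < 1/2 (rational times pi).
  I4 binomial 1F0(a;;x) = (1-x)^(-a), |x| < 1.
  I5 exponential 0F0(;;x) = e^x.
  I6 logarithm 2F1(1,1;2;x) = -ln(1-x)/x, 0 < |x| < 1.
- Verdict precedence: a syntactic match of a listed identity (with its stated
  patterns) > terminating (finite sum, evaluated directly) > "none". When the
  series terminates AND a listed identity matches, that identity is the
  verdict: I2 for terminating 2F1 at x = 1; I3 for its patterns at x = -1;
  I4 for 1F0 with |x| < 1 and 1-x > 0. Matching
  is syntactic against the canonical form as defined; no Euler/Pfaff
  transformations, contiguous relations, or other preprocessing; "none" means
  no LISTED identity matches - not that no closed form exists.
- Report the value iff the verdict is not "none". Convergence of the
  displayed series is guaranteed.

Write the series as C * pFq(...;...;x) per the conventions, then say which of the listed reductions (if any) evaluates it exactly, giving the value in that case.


x = 5/9 here; the reduced form reads 3F2, upper {-3/5, 3/4, 5}, lower {-4/3, 3/2}, C = 1. Verdict: none. A 3F2 with upper {-3/5, 3/4, 5} fits none of I1-I6 at x = 5/9; the sum runs forever.

The tell: with t_0 = 1, the lower running product (prefactor 1) is a rising factorial.
Term ratio: r(k) = (5/9) * (k-3/5) (k+3/4) (k+5) / [(k-4/3) (k+3/2) (k+1)] - poly over poly, x = (5/9) from leading terms; C = 1 at k = 0.


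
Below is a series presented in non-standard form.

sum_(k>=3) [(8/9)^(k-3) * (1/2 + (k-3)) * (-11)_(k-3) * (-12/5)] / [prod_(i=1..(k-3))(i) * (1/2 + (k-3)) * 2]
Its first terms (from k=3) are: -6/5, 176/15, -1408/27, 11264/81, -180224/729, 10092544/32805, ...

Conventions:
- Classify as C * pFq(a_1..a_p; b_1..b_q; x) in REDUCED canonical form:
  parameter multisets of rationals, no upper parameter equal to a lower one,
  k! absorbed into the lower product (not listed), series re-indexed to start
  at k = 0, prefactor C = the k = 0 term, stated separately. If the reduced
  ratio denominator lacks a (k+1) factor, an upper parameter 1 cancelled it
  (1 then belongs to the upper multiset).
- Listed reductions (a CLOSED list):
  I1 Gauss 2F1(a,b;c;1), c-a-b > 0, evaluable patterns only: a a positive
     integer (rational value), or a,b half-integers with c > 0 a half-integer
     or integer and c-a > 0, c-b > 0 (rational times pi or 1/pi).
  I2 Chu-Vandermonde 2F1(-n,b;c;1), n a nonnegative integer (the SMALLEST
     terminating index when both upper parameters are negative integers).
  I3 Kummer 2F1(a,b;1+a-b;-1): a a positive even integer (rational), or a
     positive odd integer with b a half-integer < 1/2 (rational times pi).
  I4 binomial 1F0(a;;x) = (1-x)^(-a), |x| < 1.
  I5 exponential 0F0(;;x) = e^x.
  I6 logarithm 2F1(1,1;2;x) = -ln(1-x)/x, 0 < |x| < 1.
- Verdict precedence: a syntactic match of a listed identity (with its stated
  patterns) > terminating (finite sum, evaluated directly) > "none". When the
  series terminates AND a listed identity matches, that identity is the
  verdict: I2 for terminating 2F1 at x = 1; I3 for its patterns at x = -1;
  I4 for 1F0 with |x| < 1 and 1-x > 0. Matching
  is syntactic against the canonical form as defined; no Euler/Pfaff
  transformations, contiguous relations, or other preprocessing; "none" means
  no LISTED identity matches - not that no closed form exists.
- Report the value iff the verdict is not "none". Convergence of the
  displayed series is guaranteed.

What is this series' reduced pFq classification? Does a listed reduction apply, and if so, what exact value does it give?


At argument 8/9: a 1F0 with upper {-11}, lower {-}, scaled by C = -6/5. Verdict: this is the I4 binomial reduction (the 1F0 binomial series: exponent 11, x = 8/9). Hence: -2/52301766015.

Key step: t_0 being -6/5, the product of the first k integers (C = -6/5, x = 8/9) is k!.
Ratio: r(k) = (8/9) * (k-11) / [(k+1)] - rational in k. x = (8/9); t_0 = -6/5; negate the roots.


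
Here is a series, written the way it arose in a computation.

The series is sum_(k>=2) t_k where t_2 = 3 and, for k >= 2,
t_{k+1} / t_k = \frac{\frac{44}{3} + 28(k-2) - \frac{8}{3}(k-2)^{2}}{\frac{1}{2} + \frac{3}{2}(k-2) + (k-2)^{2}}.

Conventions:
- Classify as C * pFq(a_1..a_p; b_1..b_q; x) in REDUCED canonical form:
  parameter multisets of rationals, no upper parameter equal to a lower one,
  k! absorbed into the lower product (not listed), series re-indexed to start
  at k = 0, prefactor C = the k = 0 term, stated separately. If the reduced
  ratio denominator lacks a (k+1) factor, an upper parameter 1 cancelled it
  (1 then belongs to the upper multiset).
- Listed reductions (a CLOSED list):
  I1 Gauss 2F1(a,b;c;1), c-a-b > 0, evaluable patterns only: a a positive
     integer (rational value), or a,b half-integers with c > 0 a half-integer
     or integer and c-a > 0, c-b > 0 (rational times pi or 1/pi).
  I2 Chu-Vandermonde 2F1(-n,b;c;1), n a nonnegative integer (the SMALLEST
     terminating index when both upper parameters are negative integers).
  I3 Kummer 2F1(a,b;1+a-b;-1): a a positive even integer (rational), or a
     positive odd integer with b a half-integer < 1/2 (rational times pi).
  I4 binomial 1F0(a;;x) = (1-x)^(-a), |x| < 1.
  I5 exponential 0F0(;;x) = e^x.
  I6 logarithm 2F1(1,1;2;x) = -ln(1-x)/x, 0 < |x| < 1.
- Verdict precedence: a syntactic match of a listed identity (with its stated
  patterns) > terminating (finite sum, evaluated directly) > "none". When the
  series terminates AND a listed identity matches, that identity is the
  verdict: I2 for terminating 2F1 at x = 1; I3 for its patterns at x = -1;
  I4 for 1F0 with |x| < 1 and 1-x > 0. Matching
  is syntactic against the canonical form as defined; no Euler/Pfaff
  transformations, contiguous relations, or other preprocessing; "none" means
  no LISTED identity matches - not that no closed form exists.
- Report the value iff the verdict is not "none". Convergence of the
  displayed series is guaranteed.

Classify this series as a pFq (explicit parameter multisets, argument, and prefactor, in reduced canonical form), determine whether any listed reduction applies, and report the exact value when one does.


At argument -\frac{8}{3}: a 1F0 with upper {-11}, lower {-}, scaled by C = 3. Verdict: terminating at k = 11: the factor (-11)_k kills every later term; summing the 12 survivors is exact. Sum: \frac{285311670611}{59049}.

Key observation: from the first term 3: factor the ratio over Q (C = 3): negated roots = parameters.
Consecutive-term ratio: r(k) = -\frac{8}{3} * (k-11) / [(k+1)] - poly over poly, x = -\frac{8}{3} from leading terms; C = 3 at k = 0.


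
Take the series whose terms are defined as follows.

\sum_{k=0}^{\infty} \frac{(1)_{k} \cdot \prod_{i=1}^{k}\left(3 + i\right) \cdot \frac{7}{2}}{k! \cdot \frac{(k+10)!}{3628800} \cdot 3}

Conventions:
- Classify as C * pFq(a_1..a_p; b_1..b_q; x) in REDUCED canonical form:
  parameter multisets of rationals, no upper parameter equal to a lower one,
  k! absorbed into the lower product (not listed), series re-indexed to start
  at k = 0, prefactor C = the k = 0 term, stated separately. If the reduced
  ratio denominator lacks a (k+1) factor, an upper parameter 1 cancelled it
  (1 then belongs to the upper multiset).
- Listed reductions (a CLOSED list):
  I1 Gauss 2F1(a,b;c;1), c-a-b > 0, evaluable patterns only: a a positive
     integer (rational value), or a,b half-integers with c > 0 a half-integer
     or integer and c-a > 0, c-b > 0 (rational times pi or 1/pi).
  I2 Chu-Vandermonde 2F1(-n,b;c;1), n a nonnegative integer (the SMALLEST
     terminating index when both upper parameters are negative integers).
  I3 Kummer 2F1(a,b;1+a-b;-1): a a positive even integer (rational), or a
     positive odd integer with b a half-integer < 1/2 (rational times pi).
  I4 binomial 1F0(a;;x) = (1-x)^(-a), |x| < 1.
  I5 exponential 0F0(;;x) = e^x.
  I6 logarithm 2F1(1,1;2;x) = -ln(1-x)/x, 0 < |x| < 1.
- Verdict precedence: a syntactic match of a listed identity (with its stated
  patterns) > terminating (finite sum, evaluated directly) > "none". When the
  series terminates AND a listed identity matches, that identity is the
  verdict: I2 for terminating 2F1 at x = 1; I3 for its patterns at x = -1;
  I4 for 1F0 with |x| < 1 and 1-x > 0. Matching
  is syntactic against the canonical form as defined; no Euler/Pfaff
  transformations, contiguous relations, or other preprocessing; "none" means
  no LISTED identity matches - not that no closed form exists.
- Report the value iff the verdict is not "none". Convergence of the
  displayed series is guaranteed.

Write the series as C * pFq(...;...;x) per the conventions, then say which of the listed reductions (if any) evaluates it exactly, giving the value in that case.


x = 1 here; the reduced form reads 2F1, upper {1, 4}, lower {11}, C = \frac{7}{6}. Verdict: the Gauss summation I1 fires (x = 1: the Gamma ratio telescopes since c-a-b = 6 > 0 and a = 1 in Z>0). Its exact value is \frac{35}{18}.

Key step: with t_0 = \frac{7}{6}, the constant factors (C = 7/6, x = 1) combine into one prefactor.
Step ratio: r(k) = 1 * (k+1) (k+4) / [(k+11) (k+1)] - rational in k, leading ratio 1; with t_0 = \frac{7}{6}, classification follows.
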